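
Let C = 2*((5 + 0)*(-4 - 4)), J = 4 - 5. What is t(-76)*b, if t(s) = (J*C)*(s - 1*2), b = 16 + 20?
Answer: -224640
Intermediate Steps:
b = 36
J = -1
C = -80 (C = 2*(5*(-8)) = 2*(-40) = -80)
t(s) = -160 + 80*s (t(s) = (-1*(-80))*(s - 1*2) = 80*(s - 2) = 80*(-2 + s) = -160 + 80*s)
t(-76)*b = (-160 + 80*(-76))*36 = (-160 - 6080)*36 = -6240*36 = -224640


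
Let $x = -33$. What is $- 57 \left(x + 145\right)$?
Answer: $-6384$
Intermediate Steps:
$- 57 \left(x + 145\right) = - 57 \left(-33 + 145\right) = \left(-57\right) 112 = -6384$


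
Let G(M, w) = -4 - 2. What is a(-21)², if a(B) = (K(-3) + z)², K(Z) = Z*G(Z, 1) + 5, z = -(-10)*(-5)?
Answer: 531441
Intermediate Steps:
G(M, w) = -6
z = -50 (z = -5*10 = -50)
K(Z) = 5 - 6*Z (K(Z) = Z*(-6) + 5 = -6*Z + 5 = 5 - 6*Z)
a(B) = 729 (a(B) = ((5 - 6*(-3)) - 50)² = ((5 + 18) - 50)² = (23 - 50)² = (-27)² = 729)
a(-21)² = 729² = 531441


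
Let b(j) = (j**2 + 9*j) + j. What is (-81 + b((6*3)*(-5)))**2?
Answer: 50680161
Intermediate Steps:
b(j) = j**2 + 10*j
(-81 + b((6*3)*(-5)))**2 = (-81 + ((6*3)*(-5))*(10 + (6*3)*(-5)))**2 = (-81 + (18*(-5))*(10 + 18*(-5)))**2 = (-81 - 90*(10 - 90))**2 = (-81 - 90*(-80))**2 = (-81 + 7200)**2 = 7119**2 = 50680161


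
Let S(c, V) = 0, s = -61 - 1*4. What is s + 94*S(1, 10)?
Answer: -65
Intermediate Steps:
s = -65 (s = -61 - 4 = -65)
s + 94*S(1, 10) = -65 + 94*0 = -65 + 0 = -65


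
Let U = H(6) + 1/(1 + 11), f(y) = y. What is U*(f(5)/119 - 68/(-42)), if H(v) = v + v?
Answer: 85985/4284 ≈ 20.071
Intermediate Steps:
H(v) = 2*v
U = 145/12 (U = 2*6 + 1/(1 + 11) = 12 + 1/12 = 145/12 ≈ 12.083)
U*(f(5)/119 - 68/(-42)) = 145*(5/119 - 68/(-42))/12 = 145*(5*(1/119) - 68*(-1/42))/12 = 145*(5/119 + 34/21)/12 = (145/12)*(593/357) = 85985/4284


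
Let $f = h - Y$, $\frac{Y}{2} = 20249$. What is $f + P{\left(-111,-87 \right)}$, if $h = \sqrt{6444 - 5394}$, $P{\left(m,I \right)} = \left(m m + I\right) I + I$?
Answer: $-1104943 + 5 \sqrt{42} \approx -1.1049 \cdot 10^{6}$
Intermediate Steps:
$Y = 40498$ ($Y = 2 \cdot 20249 = 40498$)
$P{\left(m,I \right)} = I + I \left(I + m^{2}\right)$ ($P{\left(m,I \right)} = \left(m^{2} + I\right) I + I = \left(I + m^{2}\right) I + I = I \left(I + m^{2}\right) + I = I + I \left(I + m^{2}\right)$)
$h = 5 \sqrt{42}$ ($h = \sqrt{1050} = 5 \sqrt{42} \approx 32.404$)
$f = -40498 + 5 \sqrt{42}$ ($f = 5 \sqrt{42} - 40498 = -40498 + 5 \sqrt{42} \approx -40466.0$)
$f + P{\left(-111,-87 \right)} = \left(-40498 + 5 \sqrt{42}\right) - 87 \left(1 - 87 + \left(-111\right)^{2}\right) = \left(-40498 + 5 \sqrt{42}\right) - 87 \left(1 - 87 + 12321\right) = \left(-40498 + 5 \sqrt{42}\right) - 1064445 = -1104943 + 5 \sqrt{42}$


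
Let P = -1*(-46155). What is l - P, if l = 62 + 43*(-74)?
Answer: -49275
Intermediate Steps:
P = 46155
l = -3120 (l = 62 - 3182 = -3120)
l - P = -3120 - 1*46155 = -3120 - 46155 = -49275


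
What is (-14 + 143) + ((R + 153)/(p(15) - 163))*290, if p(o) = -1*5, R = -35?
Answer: -3137/42 ≈ -74.690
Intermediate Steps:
p(o) = -5
(-14 + 143) + ((R + 153)/(p(15) - 163))*290 = (-14 + 143) + ((-35 + 153)/(-5 - 163))*290 = 129 + (118/(-168))*290 = 129 + (118*(-1/168))*290 = 129 - 59/84*290 = 129 - 8555/42 = -3137/42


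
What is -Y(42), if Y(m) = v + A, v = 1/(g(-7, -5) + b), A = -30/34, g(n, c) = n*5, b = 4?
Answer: 482/527 ≈ 0.91461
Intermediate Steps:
g(n, c) = 5*n
A = -15/17 (A = -30*1/34 = -15/17 ≈ -0.88235)
v = -1/31 (v = 1/(5*(-7) + 4) = 1/(-35 + 4) = 1/(-31) = -1/31 ≈ -0.032258)
Y(m) = -482/527 (Y(m) = -1/31 - 15/17 = -482/527)
-Y(42) = -1*(-482/527) = 482/527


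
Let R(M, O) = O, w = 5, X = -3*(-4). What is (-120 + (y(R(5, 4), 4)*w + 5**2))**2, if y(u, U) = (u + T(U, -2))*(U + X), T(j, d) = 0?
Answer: 50625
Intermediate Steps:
X = 12
y(u, U) = u*(12 + U) (y(u, U) = (u + 0)*(U + 12) = u*(12 + U))
(-120 + (y(R(5, 4), 4)*w + 5**2))**2 = (-120 + ((4*(12 + 4))*5 + 5**2))**2 = (-120 + ((4*16)*5 + 25))**2 = (-120 + (64*5 + 25))**2 = (-120 + (320 + 25))**2 = (-120 + 345)**2 = 225**2 = 50625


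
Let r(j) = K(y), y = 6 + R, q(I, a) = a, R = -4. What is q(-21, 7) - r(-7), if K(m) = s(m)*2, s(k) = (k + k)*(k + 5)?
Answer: -49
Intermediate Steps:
s(k) = 2*k*(5 + k) (s(k) = (2*k)*(5 + k) = 2*k*(5 + k))
y = 2 (y = 6 - 4 = 2)
K(m) = 4*m*(5 + m) (K(m) = (2*m*(5 + m))*2 = 4*m*(5 + m))
r(j) = 56 (r(j) = 4*2*(5 + 2) = 4*2*7 = 56)
q(-21, 7) - r(-7) = 7 - 1*56 = 7 - 56 = -49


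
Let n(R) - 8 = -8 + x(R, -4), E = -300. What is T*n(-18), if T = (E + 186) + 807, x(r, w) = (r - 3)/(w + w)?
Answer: 14553/8 ≈ 1819.1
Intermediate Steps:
x(r, w) = (-3 + r)/(2*w) (x(r, w) = (-3 + r)/((2*w)) = (-3 + r)*(1/(2*w)) = (-3 + r)/(2*w))
T = 693 (T = (-300 + 186) + 807 = -114 + 807 = 693)
n(R) = 3/8 - R/8 (n(R) = 8 + (-8 + (½)*(-3 + R)/(-4)) = 8 + (-8 + (½)*(-¼)*(-3 + R)) = 8 + (-8 + (3/8 - R/8)) = 8 + (-61/8 - R/8) = 3/8 - R/8)
T*n(-18) = 693*(3/8 - ⅛*(-18)) = 693*(3/8 + 9/4) = 693*(21/8) = 14553/8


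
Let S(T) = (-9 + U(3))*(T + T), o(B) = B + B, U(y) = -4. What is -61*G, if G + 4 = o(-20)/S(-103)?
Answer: 327936/1339 ≈ 244.91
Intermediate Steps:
o(B) = 2*B
S(T) = -26*T (S(T) = (-9 - 4)*(T + T) = -26*T)
G = -5376/1339 (G = -4 + (2*(-20))/((-26*(-103))) = -4 - 40/2678 = -4 - 40*1/2678 = -4 - 20/1339 = -5376/1339 ≈ -4.0149)
-61*G = -61*(-5376/1339) = 327936/1339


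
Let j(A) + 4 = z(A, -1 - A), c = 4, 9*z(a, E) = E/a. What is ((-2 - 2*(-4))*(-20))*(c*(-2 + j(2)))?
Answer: 2960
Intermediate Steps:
z(a, E) = E/(9*a) (z(a, E) = (E/a)/9 = E/(9*a))
j(A) = -4 + (-1 - A)/(9*A)
((-2 - 2*(-4))*(-20))*(c*(-2 + j(2))) = ((-2 - 2*(-4))*(-20))*(4*(-2 + (1/9)*(-1 - 37*2)/2)) = ((-2 + 8)*(-20))*(4*(-2 + (1/9)*(1/2)*(-1 - 74))) = (6*(-20))*(4*(-2 + (1/9)*(1/2)*(-75))) = -480*(-2 - 25/6) = -480*(-37)/6 = -120*(-74/3) = 2960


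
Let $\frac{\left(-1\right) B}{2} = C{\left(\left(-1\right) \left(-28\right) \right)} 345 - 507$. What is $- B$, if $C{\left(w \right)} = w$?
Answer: $18306$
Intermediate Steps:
$B = -18306$ ($B = - 2 \left(\left(-1\right) \left(-28\right) 345 - 507\right) = - 2 \left(28 \cdot 345 - 507\right) = - 2 \left(9660 - 507\right) = \left(-2\right) 9153 = -18306$)
$- B = \left(-1\right) \left(-18306\right) = 18306$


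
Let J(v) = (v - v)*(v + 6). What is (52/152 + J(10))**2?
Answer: 169/1444 ≈ 0.11704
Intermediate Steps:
J(v) = 0 (J(v) = 0*(6 + v) = 0)
(52/152 + J(10))**2 = (52/152 + 0)**2 = (52*(1/152) + 0)**2 = (13/38 + 0)**2 = (13/38)**2 = 169/1444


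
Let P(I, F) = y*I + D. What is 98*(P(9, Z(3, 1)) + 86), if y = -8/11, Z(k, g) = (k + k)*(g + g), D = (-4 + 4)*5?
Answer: 85652/11 ≈ 7786.5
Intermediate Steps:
D = 0 (D = 0*5 = 0)
Z(k, g) = 4*g*k (Z(k, g) = (2*k)*(2*g) = 4*g*k)
y = -8/11 (y = -8*1/11 = -8/11 ≈ -0.72727)
P(I, F) = -8*I/11 (P(I, F) = -8*I/11 + 0 = -8*I/11)
98*(P(9, Z(3, 1)) + 86) = 98*(-8/11*9 + 86) = 98*(-72/11 + 86) = 98*(874/11) = 85652/11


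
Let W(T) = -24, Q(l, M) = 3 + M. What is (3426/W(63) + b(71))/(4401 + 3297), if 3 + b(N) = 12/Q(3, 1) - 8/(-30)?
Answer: -8549/461880 ≈ -0.018509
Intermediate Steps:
b(N) = 4/15 (b(N) = -3 + (12/(3 + 1) - 8/(-30)) = -3 + (12/4 - 8*(-1/30)) = -3 + (12*(¼) + 4/15) = -3 + (3 + 4/15) = -3 + 49/15 = 4/15)
(3426/W(63) + b(71))/(4401 + 3297) = (3426/(-24) + 4/15)/(4401 + 3297) = (3426*(-1/24) + 4/15)/7698 = (-571/4 + 4/15)*(1/7698) = -8549/60*1/7698 = -8549/461880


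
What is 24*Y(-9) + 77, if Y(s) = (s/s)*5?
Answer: 197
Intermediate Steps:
Y(s) = 5 (Y(s) = 1*5 = 5)
24*Y(-9) + 77 = 24*5 + 77 = 120 + 77 = 197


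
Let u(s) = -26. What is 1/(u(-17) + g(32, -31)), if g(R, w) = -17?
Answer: -1/43 ≈ -0.023256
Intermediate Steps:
1/(u(-17) + g(32, -31)) = 1/(-26 - 17) = 1/(-43) = -1/43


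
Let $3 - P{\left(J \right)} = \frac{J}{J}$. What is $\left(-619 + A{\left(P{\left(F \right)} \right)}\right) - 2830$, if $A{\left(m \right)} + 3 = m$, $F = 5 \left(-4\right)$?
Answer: $-3450$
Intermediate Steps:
$F = -20$
$P{\left(J \right)} = 2$ ($P{\left(J \right)} = 3 - \frac{J}{J} = 3 - 1 = 2$)
$A{\left(m \right)} = -3 + m$
$\left(-619 + A{\left(P{\left(F \right)} \right)}\right) - 2830 = \left(-619 + \left(-3 + 2\right)\right) - 2830 = \left(-619 - 1\right) - 2830 = -620 - 2830 = -3450$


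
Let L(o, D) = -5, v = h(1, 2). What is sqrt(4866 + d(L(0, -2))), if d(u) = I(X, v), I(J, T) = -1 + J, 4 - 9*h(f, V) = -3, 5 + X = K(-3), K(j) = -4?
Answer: 2*sqrt(1214) ≈ 69.685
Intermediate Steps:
X = -9 (X = -5 - 4 = -9)
h(f, V) = 7/9 (h(f, V) = 4/9 - 1/9*(-3) = 4/9 + 1/3 = 7/9)
v = 7/9 ≈ 0.77778
d(u) = -10 (d(u) = -1 - 9 = -10)
sqrt(4866 + d(L(0, -2))) = sqrt(4866 - 10) = sqrt(4856) = 2*sqrt(1214)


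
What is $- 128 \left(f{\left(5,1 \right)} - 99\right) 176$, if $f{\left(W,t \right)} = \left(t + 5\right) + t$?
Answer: $2072576$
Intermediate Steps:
$f{\left(W,t \right)} = 5 + 2 t$ ($f{\left(W,t \right)} = \left(5 + t\right) + t = 5 + 2 t$)
$- 128 \left(f{\left(5,1 \right)} - 99\right) 176 = - 128 \left(\left(5 + 2 \cdot 1\right) - 99\right) 176 = - 128 \left(\left(5 + 2\right) - 99\right) 176 = - 128 \left(7 - 99\right) 176 = \left(-128\right) \left(-92\right) 176 = 11776 \cdot 176 = 2072576$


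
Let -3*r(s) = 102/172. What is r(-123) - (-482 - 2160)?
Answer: 227195/86 ≈ 2641.8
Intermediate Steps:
r(s) = -17/86 (r(s) = -34/172 = -⅓*51/86 = -17/86)
r(-123) - (-482 - 2160) = -17/86 - (-482 - 2160) = -17/86 - 1*(-2642) = -17/86 + 2642 = 227195/86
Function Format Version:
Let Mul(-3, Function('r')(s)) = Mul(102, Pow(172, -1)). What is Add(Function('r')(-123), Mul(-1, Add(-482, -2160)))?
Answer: Rational(227195, 86) ≈ 2641.8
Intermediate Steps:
Function('r')(s) = Rational(-17, 86) (Function('r')(s) = Mul(Rational(-1, 3), Mul(102, Pow(172, -1))) = Mul(Rational(-1, 3), Mul(102, Rational(1, 172))) = Mul(Rational(-1, 3), Rational(51, 86)) = Rational(-17, 86))
Add(Function('r')(-123), Mul(-1, Add(-482, -2160))) = Add(Rational(-17, 86), Mul(-1, Add(-482, -2160))) = Add(Rational(-17, 86), Mul(-1, -2642)) = Add(Rational(-17, 86), 2642) = Rational(227195, 86)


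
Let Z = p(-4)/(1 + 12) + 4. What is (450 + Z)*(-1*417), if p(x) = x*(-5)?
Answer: -2469474/13 ≈ -1.8996e+5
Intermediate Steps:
p(x) = -5*x
Z = 72/13 (Z = (-5*(-4))/(1 + 12) + 4 = 20/13 + 4 = 72/13 ≈ 5.5385)
(450 + Z)*(-1*417) = (450 + 72/13)*(-1*417) = (5922/13)*(-417) = -2469474/13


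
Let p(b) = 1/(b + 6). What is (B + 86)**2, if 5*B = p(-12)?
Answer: 6651241/900 ≈ 7390.3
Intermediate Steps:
p(b) = 1/(6 + b)
B = -1/30 (B = 1/(5*(6 - 12)) = (1/5)/(-6) = (1/5)*(-1/6) = -1/30 ≈ -0.033333)
(B + 86)**2 = (-1/30 + 86)**2 = (2579/30)**2 = 6651241/900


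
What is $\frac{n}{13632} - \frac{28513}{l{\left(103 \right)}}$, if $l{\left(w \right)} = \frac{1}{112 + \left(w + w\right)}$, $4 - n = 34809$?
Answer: $- \frac{123603205493}{13632} \approx -9.0671 \cdot 10^{6}$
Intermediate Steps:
$n = -34805$ ($n = 4 - 34809 = -34805$)
$l{\left(w \right)} = \frac{1}{112 + 2 w}$
$\frac{n}{13632} - \frac{28513}{l{\left(103 \right)}} = - \frac{34805}{13632} - \frac{28513}{\frac{1}{2} \frac{1}{56 + 103}} = \left(-34805\right) \frac{1}{13632} - \frac{28513}{\frac{1}{2} \cdot \frac{1}{159}} = - \frac{34805}{13632} - \frac{28513}{\frac{1}{2} \cdot \frac{1}{159}} = - \frac{34805}{13632} - 28513 \frac{1}{\frac{1}{318}} = - \frac{34805}{13632} - 9067134 = - \frac{123603205493}{13632}$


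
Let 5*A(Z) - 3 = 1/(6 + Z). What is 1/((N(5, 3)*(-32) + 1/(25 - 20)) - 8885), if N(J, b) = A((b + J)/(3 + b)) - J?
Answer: -55/480968 ≈ -0.00011435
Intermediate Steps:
A(Z) = 3/5 + 1/(5*(6 + Z))
N(J, b) = -J + (19 + 3*(J + b)/(3 + b))/(5*(6 + (J + b)/(3 + b))) (N(J, b) = (19 + 3*((b + J)/(3 + b)))/(5*(6 + (b + J)/(3 + b))) - J = (19 + 3*((J + b)/(3 + b)))/(5*(6 + (J + b)/(3 + b))) - J = (19 + 3*(J + b)/(3 + b))/(5*(6 + (J + b)/(3 + b))) - J = -J + (19 + 3*(J + b)/(3 + b))/(5*(6 + (J + b)/(3 + b))))
1/((N(5, 3)*(-32) + 1/(25 - 20)) - 8885) = 1/((((57 + 3*5 + 22*3 - 5*5*(18 + 5 + 7*3))/(5*(18 + 5 + 7*3)))*(-32) + 1/(25 - 20)) - 8885) = 1/((((57 + 15 + 66 - 5*5*(18 + 5 + 21))/(5*(18 + 5 + 21)))*(-32) + 1/5) - 8885) = 1/((((1/5)*(57 + 15 + 66 - 5*5*44)/44)*(-32) + 1/5) - 8885) = 1/((((1/5)*(1/44)*(57 + 15 + 66 - 1100))*(-32) + 1/5) - 8885) = 1/((((1/5)*(1/44)*(-962))*(-32) + 1/5) - 8885) = 1/((-481/110*(-32) + 1/5) - 8885) = 1/((7696/55 + 1/5) - 8885) = 1/(7707/55 - 8885) = 1/(-480968/55) = -55/480968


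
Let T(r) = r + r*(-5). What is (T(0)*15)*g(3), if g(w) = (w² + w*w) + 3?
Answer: 0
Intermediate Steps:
g(w) = 3 + 2*w² (g(w) = (w² + w²) + 3 = 2*w² + 3 = 3 + 2*w²)
T(r) = -4*r (T(r) = r - 5*r = -4*r)
(T(0)*15)*g(3) = (-4*0*15)*(3 + 2*3²) = (0*15)*(3 + 2*9) = 0*(3 + 18) = 0*21 = 0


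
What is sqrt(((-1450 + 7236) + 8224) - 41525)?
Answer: I*sqrt(27515) ≈ 165.88*I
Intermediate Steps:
sqrt(((-1450 + 7236) + 8224) - 41525) = sqrt((5786 + 8224) - 41525) = sqrt(14010 - 41525) = sqrt(-27515) = I*sqrt(27515)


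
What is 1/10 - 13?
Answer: -129/10 ≈ -12.900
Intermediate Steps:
1/10 - 13 = (⅒)*1 - 13 = ⅒ - 13 = -129/10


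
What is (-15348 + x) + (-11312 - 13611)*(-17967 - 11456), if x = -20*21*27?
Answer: 733282741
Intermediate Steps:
x = -11340 (x = -420*27 = -11340)
(-15348 + x) + (-11312 - 13611)*(-17967 - 11456) = (-15348 - 11340) + (-11312 - 13611)*(-17967 - 11456) = -26688 - 24923*(-29423) = -26688 + 733309429 = 733282741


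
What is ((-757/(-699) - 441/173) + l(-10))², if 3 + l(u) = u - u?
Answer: 291685326241/14623339329 ≈ 19.947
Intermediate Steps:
l(u) = -3 (l(u) = -3 + (u - u) = -3 + 0 = -3)
((-757/(-699) - 441/173) + l(-10))² = ((-757/(-699) - 441/173) - 3)² = ((-757*(-1/699) - 441*1/173) - 3)² = ((757/699 - 441/173) - 3)² = (-177298/120927 - 3)² = (-540079/120927)² = 291685326241/14623339329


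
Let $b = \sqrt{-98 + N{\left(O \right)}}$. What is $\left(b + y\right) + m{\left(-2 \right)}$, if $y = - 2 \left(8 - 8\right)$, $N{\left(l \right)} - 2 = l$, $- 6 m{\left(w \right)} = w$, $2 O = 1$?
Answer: $\frac{1}{3} + \frac{i \sqrt{382}}{2} \approx 0.33333 + 9.7724 i$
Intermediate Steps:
$O = \frac{1}{2}$ ($O = \frac{1}{2} \cdot 1 = \frac{1}{2} \approx 0.5$)
$m{\left(w \right)} = - \frac{w}{6}$
$N{\left(l \right)} = 2 + l$
$y = 0$ ($y = \left(-2\right) 0 = 0$)
$b = \frac{i \sqrt{382}}{2}$ ($b = \sqrt{-98 + \left(2 + \frac{1}{2}\right)} = \sqrt{-98 + \frac{5}{2}} = \sqrt{- \frac{191}{2}} = \frac{i \sqrt{382}}{2} \approx 9.7724 i$)
$\left(b + y\right) + m{\left(-2 \right)} = \left(\frac{i \sqrt{382}}{2} + 0\right) - - \frac{1}{3} = \frac{i \sqrt{382}}{2} + \frac{1}{3} = \frac{1}{3} + \frac{i \sqrt{382}}{2}$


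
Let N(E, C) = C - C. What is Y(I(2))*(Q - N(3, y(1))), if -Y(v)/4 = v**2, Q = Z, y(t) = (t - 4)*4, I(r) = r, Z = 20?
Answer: -320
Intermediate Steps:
y(t) = -16 + 4*t (y(t) = (-4 + t)*4 = -16 + 4*t)
Q = 20
N(E, C) = 0
Y(v) = -4*v**2
Y(I(2))*(Q - N(3, y(1))) = (-4*2**2)*(20 - 1*0) = (-4*4)*(20 + 0) = -16*20 = -320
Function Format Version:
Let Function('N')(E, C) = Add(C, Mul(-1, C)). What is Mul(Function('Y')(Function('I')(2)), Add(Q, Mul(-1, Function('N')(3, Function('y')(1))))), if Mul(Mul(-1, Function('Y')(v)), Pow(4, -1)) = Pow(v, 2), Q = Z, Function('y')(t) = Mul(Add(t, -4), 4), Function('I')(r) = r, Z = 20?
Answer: -320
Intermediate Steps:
Function('y')(t) = Add(-16, Mul(4, t)) (Function('y')(t) = Mul(Add(-4, t), 4) = Add(-16, Mul(4, t)))
Q = 20
Function('N')(E, C) = 0
Function('Y')(v) = Mul(-4, Pow(v, 2))
Mul(Function('Y')(Function('I')(2)), Add(Q, Mul(-1, Function('N')(3, Function('y')(1))))) = Mul(Mul(-4, Pow(2, 2)), Add(20, Mul(-1, 0))) = Mul(Mul(-4, 4), Add(20, 0)) = Mul(-16, 20) = -320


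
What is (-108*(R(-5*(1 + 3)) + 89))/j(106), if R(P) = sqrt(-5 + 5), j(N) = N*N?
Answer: -2403/2809 ≈ -0.85546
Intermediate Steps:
j(N) = N**2
R(P) = 0 (R(P) = sqrt(0) = 0)
(-108*(R(-5*(1 + 3)) + 89))/j(106) = (-108*(0 + 89))/(106**2) = -108*89/11236 = -9612*1/11236 = -2403/2809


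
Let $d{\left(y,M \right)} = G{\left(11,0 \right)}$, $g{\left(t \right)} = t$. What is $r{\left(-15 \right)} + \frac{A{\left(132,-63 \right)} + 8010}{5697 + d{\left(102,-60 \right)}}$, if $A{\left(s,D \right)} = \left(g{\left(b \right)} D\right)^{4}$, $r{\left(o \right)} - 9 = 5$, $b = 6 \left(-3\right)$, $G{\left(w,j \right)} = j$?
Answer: $\frac{183742546856}{633} \approx 2.9027 \cdot 10^{8}$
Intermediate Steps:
$b = -18$
$r{\left(o \right)} = 14$ ($r{\left(o \right)} = 9 + 5 = 14$)
$d{\left(y,M \right)} = 0$
$A{\left(s,D \right)} = 104976 D^{4}$ ($A{\left(s,D \right)} = \left(- 18 D\right)^{4} = 104976 D^{4}$)
$r{\left(-15 \right)} + \frac{A{\left(132,-63 \right)} + 8010}{5697 + d{\left(102,-60 \right)}} = 14 + \frac{104976 \left(-63\right)^{4} + 8010}{5697 + 0} = 14 + \frac{104976 \cdot 15752961 + 8010}{5697} = 14 + \left(1653682833936 + 8010\right) \frac{1}{5697} = 14 + 1653682841946 \cdot \frac{1}{5697} = 14 + \frac{183742537994}{633} = \frac{183742546856}{633}$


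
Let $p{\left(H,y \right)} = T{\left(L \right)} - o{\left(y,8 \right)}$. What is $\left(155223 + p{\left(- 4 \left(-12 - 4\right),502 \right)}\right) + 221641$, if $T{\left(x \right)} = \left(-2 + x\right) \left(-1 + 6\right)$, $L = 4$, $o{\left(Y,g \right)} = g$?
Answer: $376866$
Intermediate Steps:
$T{\left(x \right)} = -10 + 5 x$ ($T{\left(x \right)} = \left(-2 + x\right) 5 = -10 + 5 x$)
$p{\left(H,y \right)} = 2$ ($p{\left(H,y \right)} = \left(-10 + 5 \cdot 4\right) - 8 = \left(-10 + 20\right) - 8 = 10 - 8 = 2$)
$\left(155223 + p{\left(- 4 \left(-12 - 4\right),502 \right)}\right) + 221641 = \left(155223 + 2\right) + 221641 = 155225 + 221641 = 376866$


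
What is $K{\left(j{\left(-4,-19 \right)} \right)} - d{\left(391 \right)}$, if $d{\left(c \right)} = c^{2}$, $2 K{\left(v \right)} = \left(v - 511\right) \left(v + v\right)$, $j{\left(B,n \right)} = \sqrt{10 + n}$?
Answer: $-152890 - 1533 i \approx -1.5289 \cdot 10^{5} - 1533.0 i$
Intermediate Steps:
$K{\left(v \right)} = v \left(-511 + v\right)$ ($K{\left(v \right)} = \frac{\left(v - 511\right) \left(v + v\right)}{2} = \frac{\left(-511 + v\right) 2 v}{2} = \frac{2 v \left(-511 + v\right)}{2} = v \left(-511 + v\right)$)
$K{\left(j{\left(-4,-19 \right)} \right)} - d{\left(391 \right)} = \sqrt{10 - 19} \left(-511 + \sqrt{10 - 19}\right) - 391^{2} = \sqrt{-9} \left(-511 + \sqrt{-9}\right) - 152881 = 3 i \left(-511 + 3 i\right) - 152881 = -152881 + 3 i \left(-511 + 3 i\right)$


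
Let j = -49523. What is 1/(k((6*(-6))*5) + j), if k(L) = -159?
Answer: -1/49682 ≈ -2.0128e-5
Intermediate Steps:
1/(k((6*(-6))*5) + j) = 1/(-159 - 49523) = 1/(-49682) = -1/49682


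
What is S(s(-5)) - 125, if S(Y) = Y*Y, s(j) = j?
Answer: -100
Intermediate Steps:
S(Y) = Y²
S(s(-5)) - 125 = (-5)² - 125 = 25 - 125 = -100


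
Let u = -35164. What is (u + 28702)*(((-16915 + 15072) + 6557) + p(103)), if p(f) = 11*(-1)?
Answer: -30390786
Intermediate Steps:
p(f) = -11
(u + 28702)*(((-16915 + 15072) + 6557) + p(103)) = (-35164 + 28702)*(((-16915 + 15072) + 6557) - 11) = -6462*((-1843 + 6557) - 11) = -6462*(4714 - 11) = -6462*4703 = -30390786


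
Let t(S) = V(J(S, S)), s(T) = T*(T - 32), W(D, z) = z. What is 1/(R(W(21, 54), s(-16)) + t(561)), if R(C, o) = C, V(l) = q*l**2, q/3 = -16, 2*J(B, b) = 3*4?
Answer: -1/1674 ≈ -0.00059737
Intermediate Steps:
J(B, b) = 6 (J(B, b) = (3*4)/2 = (1/2)*12 = 6)
q = -48 (q = 3*(-16) = -48)
V(l) = -48*l**2
s(T) = T*(-32 + T)
t(S) = -1728 (t(S) = -48*6**2 = -48*36 = -1728)
1/(R(W(21, 54), s(-16)) + t(561)) = 1/(54 - 1728) = 1/(-1674) = -1/1674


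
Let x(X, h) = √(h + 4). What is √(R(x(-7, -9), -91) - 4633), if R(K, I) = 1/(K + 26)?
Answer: √((-120457 - 4633*I*√5)/(26 + I*√5)) ≈ 0.e-5 - 68.066*I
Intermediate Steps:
x(X, h) = √(4 + h)
R(K, I) = 1/(26 + K)
√(R(x(-7, -9), -91) - 4633) = √(1/(26 + √(4 - 9)) - 4633) = √(1/(26 + √(-5)) - 4633) = √(1/(26 + I*√5) - 4633) = √(-4633 + 1/(26 + I*√5))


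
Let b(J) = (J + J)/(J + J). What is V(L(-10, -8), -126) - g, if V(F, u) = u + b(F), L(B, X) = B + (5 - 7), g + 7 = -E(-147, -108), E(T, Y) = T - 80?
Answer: -345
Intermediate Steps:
E(T, Y) = -80 + T
g = 220 (g = -7 - (-80 - 147) = -7 - 1*(-227) = -7 + 227 = 220)
b(J) = 1 (b(J) = (2*J)/((2*J)) = (2*J)*(1/(2*J)) = 1)
L(B, X) = -2 + B (L(B, X) = B - 2 = -2 + B)
V(F, u) = 1 + u (V(F, u) = u + 1 = 1 + u)
V(L(-10, -8), -126) - g = (1 - 126) - 1*220 = -125 - 220 = -345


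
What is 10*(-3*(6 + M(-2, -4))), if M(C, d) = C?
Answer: -120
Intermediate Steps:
10*(-3*(6 + M(-2, -4))) = 10*(-3*(6 - 2)) = 10*(-3*4) = 10*(-12) = -120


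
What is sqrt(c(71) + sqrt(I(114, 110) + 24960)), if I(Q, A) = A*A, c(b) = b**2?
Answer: sqrt(5041 + 2*sqrt(9265)) ≈ 72.343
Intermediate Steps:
I(Q, A) = A**2
sqrt(c(71) + sqrt(I(114, 110) + 24960)) = sqrt(71**2 + sqrt(110**2 + 24960)) = sqrt(5041 + sqrt(12100 + 24960)) = sqrt(5041 + sqrt(37060)) = sqrt(5041 + 2*sqrt(9265))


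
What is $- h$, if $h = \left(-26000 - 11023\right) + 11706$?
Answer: $25317$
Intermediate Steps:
$h = -25317$ ($h = -37023 + 11706 = -25317$)
$- h = \left(-1\right) \left(-25317\right) = 25317$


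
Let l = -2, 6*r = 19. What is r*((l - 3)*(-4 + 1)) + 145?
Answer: 385/2 ≈ 192.50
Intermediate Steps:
r = 19/6 (r = (⅙)*19 = 19/6 ≈ 3.1667)
r*((l - 3)*(-4 + 1)) + 145 = 19*((-2 - 3)*(-4 + 1))/6 + 145 = 19*(-5*(-3))/6 + 145 = (19/6)*15 + 145 = 95/2 + 145 = 385/2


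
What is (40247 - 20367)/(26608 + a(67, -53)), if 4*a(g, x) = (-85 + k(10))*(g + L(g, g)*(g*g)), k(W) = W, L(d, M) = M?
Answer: -5680/1603987 ≈ -0.0035412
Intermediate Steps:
a(g, x) = -75*g/4 - 75*g**3/4 (a(g, x) = ((-85 + 10)*(g + g*(g*g)))/4 = (-75*(g + g*g**2))/4 = (-75*(g + g**3))/4 = (-75*g - 75*g**3)/4 = -75*g/4 - 75*g**3/4)
(40247 - 20367)/(26608 + a(67, -53)) = (40247 - 20367)/(26608 + (75/4)*67*(-1 - 1*67**2)) = 19880/(26608 + (75/4)*67*(-1 - 1*4489)) = 19880/(26608 + (75/4)*67*(-1 - 4489)) = 19880/(26608 + (75/4)*67*(-4490)) = 19880/(26608 - 11281125/2) = 19880/(-11227909/2) = 19880*(-2/11227909) = -5680/1603987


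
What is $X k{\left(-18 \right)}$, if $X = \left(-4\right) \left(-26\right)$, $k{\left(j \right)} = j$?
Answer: $-1872$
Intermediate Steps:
$X = 104$
$X k{\left(-18 \right)} = 104 \left(-18\right) = -1872$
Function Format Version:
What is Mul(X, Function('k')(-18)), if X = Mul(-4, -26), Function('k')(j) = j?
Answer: -1872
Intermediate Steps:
X = 104
Mul(X, Function('k')(-18)) = Mul(104, -18) = -1872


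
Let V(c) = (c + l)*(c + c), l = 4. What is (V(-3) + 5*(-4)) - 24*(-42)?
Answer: 982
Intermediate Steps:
V(c) = 2*c*(4 + c) (V(c) = (c + 4)*(c + c) = (4 + c)*(2*c) = 2*c*(4 + c))
(V(-3) + 5*(-4)) - 24*(-42) = (2*(-3)*(4 - 3) + 5*(-4)) - 24*(-42) = (2*(-3)*1 - 20) + 1008 = (-6 - 20) + 1008 = -26 + 1008 = 982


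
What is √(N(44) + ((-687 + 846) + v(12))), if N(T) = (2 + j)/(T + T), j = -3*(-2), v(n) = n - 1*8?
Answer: √19734/11 ≈ 12.771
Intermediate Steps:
v(n) = -8 + n (v(n) = n - 8 = -8 + n)
j = 6
N(T) = 4/T (N(T) = (2 + 6)/(T + T) = 8/((2*T)) = 8*(1/(2*T)) = 4/T)
√(N(44) + ((-687 + 846) + v(12))) = √(4/44 + ((-687 + 846) + (-8 + 12))) = √(4*(1/44) + (159 + 4)) = √(1/11 + 163) = √(1794/11) = √19734/11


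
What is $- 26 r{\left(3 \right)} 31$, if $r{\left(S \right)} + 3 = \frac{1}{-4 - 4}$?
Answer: $\frac{10075}{4} \approx 2518.8$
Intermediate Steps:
$r{\left(S \right)} = - \frac{25}{8}$ ($r{\left(S \right)} = -3 + \frac{1}{-4 - 4} = -3 + \frac{1}{-8} = -3 - \frac{1}{8} = - \frac{25}{8}$)
$- 26 r{\left(3 \right)} 31 = \left(-26\right) \left(- \frac{25}{8}\right) 31 = \frac{325}{4} \cdot 31 = \frac{10075}{4}$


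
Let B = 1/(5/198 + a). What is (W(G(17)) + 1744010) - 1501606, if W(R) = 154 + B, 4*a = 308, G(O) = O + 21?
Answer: 3699252256/15251 ≈ 2.4256e+5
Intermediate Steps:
G(O) = 21 + O
a = 77 (a = (¼)*308 = 77)
B = 198/15251 (B = 1/(5/198 + 77) = 1/(15251/198) = 198/15251 ≈ 0.012983)
W(R) = 2348852/15251 (W(R) = 154 + 198/15251 = 2348852/15251)
(W(G(17)) + 1744010) - 1501606 = (2348852/15251 + 1744010) - 1501606 = 26600245362/15251 - 1501606 = 3699252256/15251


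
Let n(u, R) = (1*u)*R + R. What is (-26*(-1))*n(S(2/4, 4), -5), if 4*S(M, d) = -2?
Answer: -65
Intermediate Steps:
S(M, d) = -1/2 (S(M, d) = (1/4)*(-2) = -1/2)
n(u, R) = R + R*u (n(u, R) = u*R + R = R*u + R = R + R*u)
(-26*(-1))*n(S(2/4, 4), -5) = (-26*(-1))*(-5*(1 - 1/2)) = 26*(-5*1/2) = 26*(-5/2) = -65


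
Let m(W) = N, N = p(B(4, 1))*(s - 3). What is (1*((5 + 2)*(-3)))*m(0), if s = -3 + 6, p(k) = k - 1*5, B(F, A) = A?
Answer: 0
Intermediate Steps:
p(k) = -5 + k (p(k) = k - 5 = -5 + k)
s = 3
N = 0 (N = (-5 + 1)*(3 - 3) = -4*0 = 0)
m(W) = 0
(1*((5 + 2)*(-3)))*m(0) = (1*((5 + 2)*(-3)))*0 = (1*(7*(-3)))*0 = (1*(-21))*0 = -21*0 = 0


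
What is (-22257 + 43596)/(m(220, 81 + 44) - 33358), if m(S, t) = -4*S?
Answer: -21339/34238 ≈ -0.62325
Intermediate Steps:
(-22257 + 43596)/(m(220, 81 + 44) - 33358) = (-22257 + 43596)/(-4*220 - 33358) = 21339/(-880 - 33358) = 21339/(-34238) = 21339*(-1/34238) = -21339/34238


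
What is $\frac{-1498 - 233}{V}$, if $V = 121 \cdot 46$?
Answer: $- \frac{1731}{5566} \approx -0.311$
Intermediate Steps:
$V = 5566$
$\frac{-1498 - 233}{V} = \frac{-1498 - 233}{5566} = \left(-1498 - 233\right) \frac{1}{5566} = \left(-1731\right) \frac{1}{5566} = - \frac{1731}{5566}$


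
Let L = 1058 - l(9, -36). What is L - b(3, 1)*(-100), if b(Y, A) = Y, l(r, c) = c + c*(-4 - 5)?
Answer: 1070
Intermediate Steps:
l(r, c) = -8*c (l(r, c) = c + c*(-9) = c - 9*c = -8*c)
L = 770 (L = 1058 - (-8)*(-36) = 1058 - 1*288 = 1058 - 288 = 770)
L - b(3, 1)*(-100) = 770 - 3*(-100) = 770 - 1*(-300) = 770 + 300 = 1070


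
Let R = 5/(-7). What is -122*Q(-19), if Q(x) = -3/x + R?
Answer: 9028/133 ≈ 67.880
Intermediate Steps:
R = -5/7 (R = 5*(-⅐) = -5/7 ≈ -0.71429)
Q(x) = -5/7 - 3/x (Q(x) = -3/x - 5/7 = -5/7 - 3/x)
-122*Q(-19) = -122*(-5/7 - 3/(-19)) = -122*(-5/7 - 3*(-1/19)) = -122*(-5/7 + 3/19) = -122*(-74/133) = 9028/133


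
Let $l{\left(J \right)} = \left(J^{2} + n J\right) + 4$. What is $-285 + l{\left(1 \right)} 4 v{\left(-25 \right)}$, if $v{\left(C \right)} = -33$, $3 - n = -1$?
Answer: $-1473$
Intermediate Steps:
$n = 4$ ($n = 3 - -1 = 3 + 1 = 4$)
$l{\left(J \right)} = 4 + J^{2} + 4 J$ ($l{\left(J \right)} = \left(J^{2} + 4 J\right) + 4 = 4 + J^{2} + 4 J$)
$-285 + l{\left(1 \right)} 4 v{\left(-25 \right)} = -285 + \left(4 + 1^{2} + 4 \cdot 1\right) 4 \left(-33\right) = -285 + \left(4 + 1 + 4\right) 4 \left(-33\right) = -285 + 9 \cdot 4 \left(-33\right) = -285 + 36 \left(-33\right) = -285 - 1188 = -1473$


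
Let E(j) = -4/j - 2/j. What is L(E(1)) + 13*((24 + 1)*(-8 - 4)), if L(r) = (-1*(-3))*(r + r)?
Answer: -3936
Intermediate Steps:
E(j) = -6/j
L(r) = 6*r (L(r) = 3*(2*r) = 6*r)
L(E(1)) + 13*((24 + 1)*(-8 - 4)) = 6*(-6/1) + 13*((24 + 1)*(-8 - 4)) = 6*(-6*1) + 13*(25*(-12)) = 6*(-6) + 13*(-300) = -36 - 3900 = -3936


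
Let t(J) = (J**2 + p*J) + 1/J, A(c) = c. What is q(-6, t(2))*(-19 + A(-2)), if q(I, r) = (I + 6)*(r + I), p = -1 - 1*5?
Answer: 0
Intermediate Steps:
p = -6 (p = -1 - 5 = -6)
t(J) = 1/J + J**2 - 6*J (t(J) = (J**2 - 6*J) + 1/J = 1/J + J**2 - 6*J)
q(I, r) = (6 + I)*(I + r)
q(-6, t(2))*(-19 + A(-2)) = ((-6)**2 + 6*(-6) + 6*((1 + 2**2*(-6 + 2))/2) - 6*(1 + 2**2*(-6 + 2))/2)*(-19 - 2) = (36 - 36 + 6*((1 + 4*(-4))/2) - 3*(1 + 4*(-4)))*(-21) = (36 - 36 + 6*((1 - 16)/2) - 3*(1 - 16))*(-21) = (36 - 36 + 6*((1/2)*(-15)) - 3*(-15))*(-21) = (36 - 36 + 6*(-15/2) - 6*(-15/2))*(-21) = (36 - 36 - 45 + 45)*(-21) = 0*(-21) = 0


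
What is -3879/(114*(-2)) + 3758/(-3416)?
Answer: 258205/16226 ≈ 15.913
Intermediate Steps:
-3879/(114*(-2)) + 3758/(-3416) = -3879/(-228) + 3758*(-1/3416) = -3879*(-1/228) - 1879/1708 = 1293/76 - 1879/1708 = 258205/16226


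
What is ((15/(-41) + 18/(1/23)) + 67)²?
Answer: 388326436/1681 ≈ 2.3101e+5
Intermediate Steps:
((15/(-41) + 18/(1/23)) + 67)² = ((15*(-1/41) + 18/(1/23)) + 67)² = ((-15/41 + 18*23) + 67)² = ((-15/41 + 414) + 67)² = (16959/41 + 67)² = (19706/41)² = 388326436/1681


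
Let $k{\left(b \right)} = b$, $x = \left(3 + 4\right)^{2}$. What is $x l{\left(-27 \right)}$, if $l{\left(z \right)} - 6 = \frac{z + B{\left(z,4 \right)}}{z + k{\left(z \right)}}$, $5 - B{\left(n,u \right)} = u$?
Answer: $\frac{8575}{27} \approx 317.59$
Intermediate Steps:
$x = 49$ ($x = 7^{2} = 49$)
$B{\left(n,u \right)} = 5 - u$
$l{\left(z \right)} = 6 + \frac{1 + z}{2 z}$ ($l{\left(z \right)} = 6 + \frac{z + \left(5 - 4\right)}{z + z} = 6 + \frac{z + \left(5 - 4\right)}{2 z} = 6 + \left(z + 1\right) \frac{1}{2 z} = 6 + \left(1 + z\right) \frac{1}{2 z} = 6 + \frac{1 + z}{2 z}$)
$x l{\left(-27 \right)} = 49 \frac{1 + 13 \left(-27\right)}{2 \left(-27\right)} = 49 \cdot \frac{1}{2} \left(- \frac{1}{27}\right) \left(1 - 351\right) = 49 \cdot \frac{1}{2} \left(- \frac{1}{27}\right) \left(-350\right) = 49 \cdot \frac{175}{27} = \frac{8575}{27}$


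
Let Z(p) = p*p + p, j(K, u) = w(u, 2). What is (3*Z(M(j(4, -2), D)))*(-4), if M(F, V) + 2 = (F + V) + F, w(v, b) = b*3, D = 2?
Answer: -1872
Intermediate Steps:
w(v, b) = 3*b
j(K, u) = 6 (j(K, u) = 3*2 = 6)
M(F, V) = -2 + V + 2*F (M(F, V) = -2 + ((F + V) + F) = -2 + (V + 2*F) = -2 + V + 2*F)
Z(p) = p + p² (Z(p) = p² + p = p + p²)
(3*Z(M(j(4, -2), D)))*(-4) = (3*((-2 + 2 + 2*6)*(1 + (-2 + 2 + 2*6))))*(-4) = (3*((-2 + 2 + 12)*(1 + (-2 + 2 + 12))))*(-4) = (3*(12*(1 + 12)))*(-4) = (3*(12*13))*(-4) = (3*156)*(-4) = 468*(-4) = -1872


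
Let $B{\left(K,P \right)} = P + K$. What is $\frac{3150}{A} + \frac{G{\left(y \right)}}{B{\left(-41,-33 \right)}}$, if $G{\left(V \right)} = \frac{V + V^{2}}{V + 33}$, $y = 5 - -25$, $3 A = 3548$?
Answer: $\frac{3396355}{1378398} \approx 2.464$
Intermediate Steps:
$A = \frac{3548}{3}$ ($A = \frac{1}{3} \cdot 3548 = \frac{3548}{3} \approx 1182.7$)
$B{\left(K,P \right)} = K + P$
$y = 30$ ($y = 5 + 25 = 30$)
$G{\left(V \right)} = \frac{V + V^{2}}{33 + V}$
$\frac{3150}{A} + \frac{G{\left(y \right)}}{B{\left(-41,-33 \right)}} = \frac{3150}{\frac{3548}{3}} + \frac{30 \frac{1}{33 + 30} \left(1 + 30\right)}{-41 - 33} = 3150 \cdot \frac{3}{3548} + \frac{30 \cdot \frac{1}{63} \cdot 31}{-74} = \frac{4725}{1774} + 30 \cdot \frac{1}{63} \cdot 31 \left(- \frac{1}{74}\right) = \frac{4725}{1774} + \frac{310}{21} \left(- \frac{1}{74}\right) = \frac{4725}{1774} - \frac{155}{777} = \frac{3396355}{1378398}$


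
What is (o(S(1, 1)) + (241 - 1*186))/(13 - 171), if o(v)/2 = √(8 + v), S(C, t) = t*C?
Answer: -61/158 ≈ -0.38608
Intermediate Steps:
S(C, t) = C*t
o(v) = 2*√(8 + v)
(o(S(1, 1)) + (241 - 1*186))/(13 - 171) = (2*√(8 + 1*1) + (241 - 1*186))/(13 - 171) = (2*√(8 + 1) + (241 - 186))/(-158) = (2*√9 + 55)*(-1/158) = (2*3 + 55)*(-1/158) = (6 + 55)*(-1/158) = 61*(-1/158) = -61/158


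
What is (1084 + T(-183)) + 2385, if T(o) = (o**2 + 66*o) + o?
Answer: 24697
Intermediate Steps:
T(o) = o**2 + 67*o
(1084 + T(-183)) + 2385 = (1084 - 183*(67 - 183)) + 2385 = (1084 - 183*(-116)) + 2385 = (1084 + 21228) + 2385 = 22312 + 2385 = 24697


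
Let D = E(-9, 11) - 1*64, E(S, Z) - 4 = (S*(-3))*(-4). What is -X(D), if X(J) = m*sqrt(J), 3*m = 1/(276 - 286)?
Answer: I*sqrt(42)/15 ≈ 0.43205*I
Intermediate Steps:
m = -1/30 (m = 1/(3*(276 - 286)) = (1/3)/(-10) = (1/3)*(-1/10) = -1/30 ≈ -0.033333)
E(S, Z) = 4 + 12*S (E(S, Z) = 4 + (S*(-3))*(-4) = 4 - 3*S*(-4) = 4 + 12*S)
D = -168 (D = (4 + 12*(-9)) - 1*64 = (4 - 108) - 64 = -104 - 64 = -168)
X(J) = -sqrt(J)/30
-X(D) = -(-1)*sqrt(-168)/30 = -(-1)*2*I*sqrt(42)/30 = -(-1)*I*sqrt(42)/15 = I*sqrt(42)/15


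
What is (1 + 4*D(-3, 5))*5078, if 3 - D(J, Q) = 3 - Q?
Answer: 106638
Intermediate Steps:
D(J, Q) = Q (D(J, Q) = 3 - (3 - Q) = 3 + (-3 + Q) = Q)
(1 + 4*D(-3, 5))*5078 = (1 + 4*5)*5078 = (1 + 20)*5078 = 21*5078 = 106638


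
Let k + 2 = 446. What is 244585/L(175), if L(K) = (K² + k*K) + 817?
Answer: 22235/9922 ≈ 2.2410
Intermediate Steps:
k = 444 (k = -2 + 446 = 444)
L(K) = 817 + K² + 444*K (L(K) = (K² + 444*K) + 817 = 817 + K² + 444*K)
244585/L(175) = 244585/(817 + 175² + 444*175) = 244585/(817 + 30625 + 77700) = 244585/109142 = 244585*(1/109142) = 22235/9922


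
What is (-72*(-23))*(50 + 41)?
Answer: 150696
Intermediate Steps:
(-72*(-23))*(50 + 41) = 1656*91 = 150696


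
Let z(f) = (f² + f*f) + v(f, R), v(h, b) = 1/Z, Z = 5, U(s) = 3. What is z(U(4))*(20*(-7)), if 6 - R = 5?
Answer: -2548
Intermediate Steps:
R = 1 (R = 6 - 1*5 = 6 - 5 = 1)
v(h, b) = ⅕ (v(h, b) = 1/5 = ⅕)
z(f) = ⅕ + 2*f² (z(f) = (f² + f*f) + ⅕ = (f² + f²) + ⅕ = 2*f² + ⅕ = ⅕ + 2*f²)
z(U(4))*(20*(-7)) = (⅕ + 2*3²)*(20*(-7)) = (⅕ + 2*9)*(-140) = (⅕ + 18)*(-140) = (91/5)*(-140) = -2548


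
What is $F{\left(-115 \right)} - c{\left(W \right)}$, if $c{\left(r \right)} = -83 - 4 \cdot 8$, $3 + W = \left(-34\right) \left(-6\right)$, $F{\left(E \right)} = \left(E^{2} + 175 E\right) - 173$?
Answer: $-6958$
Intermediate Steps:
$F{\left(E \right)} = -173 + E^{2} + 175 E$
$W = 201$ ($W = -3 - -204 = -3 + 204 = 201$)
$c{\left(r \right)} = -115$ ($c{\left(r \right)} = -83 - 32 = -115$)
$F{\left(-115 \right)} - c{\left(W \right)} = \left(-173 + \left(-115\right)^{2} + 175 \left(-115\right)\right) - -115 = \left(-173 + 13225 - 20125\right) + 115 = -7073 + 115 = -6958$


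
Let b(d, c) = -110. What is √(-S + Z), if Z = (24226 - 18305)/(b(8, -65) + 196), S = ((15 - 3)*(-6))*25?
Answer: √13822006/86 ≈ 43.230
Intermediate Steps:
S = -1800 (S = (12*(-6))*25 = -72*25 = -1800)
Z = 5921/86 (Z = (24226 - 18305)/(-110 + 196) = 5921/86 ≈ 68.849)
√(-S + Z) = √(-1*(-1800) + 5921/86) = √(1800 + 5921/86) = √(160721/86) = √13822006/86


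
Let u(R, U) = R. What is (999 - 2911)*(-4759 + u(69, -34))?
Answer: 8967280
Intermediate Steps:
(999 - 2911)*(-4759 + u(69, -34)) = (999 - 2911)*(-4759 + 69) = -1912*(-4690) = 8967280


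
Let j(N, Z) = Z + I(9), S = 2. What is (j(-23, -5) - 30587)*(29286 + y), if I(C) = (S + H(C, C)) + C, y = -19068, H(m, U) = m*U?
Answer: -311649000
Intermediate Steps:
H(m, U) = U*m
I(C) = 2 + C + C**2 (I(C) = (2 + C*C) + C = (2 + C**2) + C = 2 + C + C**2)
j(N, Z) = 92 + Z (j(N, Z) = Z + (2 + 9 + 9**2) = Z + (2 + 9 + 81) = Z + 92 = 92 + Z)
(j(-23, -5) - 30587)*(29286 + y) = ((92 - 5) - 30587)*(29286 - 19068) = (87 - 30587)*10218 = -30500*10218 = -311649000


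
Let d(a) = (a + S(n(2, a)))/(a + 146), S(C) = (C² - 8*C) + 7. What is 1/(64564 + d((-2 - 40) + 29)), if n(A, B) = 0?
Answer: 133/8587006 ≈ 1.5489e-5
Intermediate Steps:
S(C) = 7 + C² - 8*C
d(a) = (7 + a)/(146 + a) (d(a) = (a + (7 + 0² - 8*0))/(a + 146) = (a + (7 + 0 + 0))/(146 + a) = (a + 7)/(146 + a) = (7 + a)/(146 + a))
1/(64564 + d((-2 - 40) + 29)) = 1/(64564 + (7 + ((-2 - 40) + 29))/(146 + ((-2 - 40) + 29))) = 1/(64564 + (7 + (-42 + 29))/(146 + (-42 + 29))) = 1/(64564 + (7 - 13)/(146 - 13)) = 1/(64564 - 6/133) = 1/(8587006/133) = 133/8587006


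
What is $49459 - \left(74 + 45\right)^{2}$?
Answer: $35298$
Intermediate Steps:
$49459 - \left(74 + 45\right)^{2} = 49459 - 119^{2} = 49459 - 14161 = 35298$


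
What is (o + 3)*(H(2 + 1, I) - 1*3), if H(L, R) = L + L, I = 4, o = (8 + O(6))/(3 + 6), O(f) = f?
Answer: 41/3 ≈ 13.667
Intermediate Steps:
o = 14/9 (o = (8 + 6)/(3 + 6) = 14/9 ≈ 1.5556)
H(L, R) = 2*L
(o + 3)*(H(2 + 1, I) - 1*3) = (14/9 + 3)*(2*(2 + 1) - 1*3) = 41*(2*3 - 3)/9 = 41*(6 - 3)/9 = (41/9)*3 = 41/3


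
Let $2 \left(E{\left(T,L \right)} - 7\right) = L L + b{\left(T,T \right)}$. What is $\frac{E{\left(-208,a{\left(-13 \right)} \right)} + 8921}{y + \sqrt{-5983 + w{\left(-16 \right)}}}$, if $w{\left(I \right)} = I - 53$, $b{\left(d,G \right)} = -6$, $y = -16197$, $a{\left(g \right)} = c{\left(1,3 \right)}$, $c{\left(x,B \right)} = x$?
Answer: $- \frac{289132647}{524697722} - \frac{17851 i \sqrt{1513}}{262348861} \approx -0.55105 - 0.0026467 i$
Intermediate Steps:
$a{\left(g \right)} = 1$
$w{\left(I \right)} = -53 + I$
$E{\left(T,L \right)} = 4 + \frac{L^{2}}{2}$ ($E{\left(T,L \right)} = 7 + \frac{L L - 6}{2} = 7 + \frac{L^{2} - 6}{2} = 7 + \frac{-6 + L^{2}}{2} = 7 + \left(-3 + \frac{L^{2}}{2}\right) = 4 + \frac{L^{2}}{2}$)
$\frac{E{\left(-208,a{\left(-13 \right)} \right)} + 8921}{y + \sqrt{-5983 + w{\left(-16 \right)}}} = \frac{\left(4 + \frac{1^{2}}{2}\right) + 8921}{-16197 + \sqrt{-5983 - 69}} = \frac{\left(4 + \frac{1}{2} \cdot 1\right) + 8921}{-16197 + \sqrt{-5983 - 69}} = \frac{\left(4 + \frac{1}{2}\right) + 8921}{-16197 + \sqrt{-6052}} = \frac{\frac{9}{2} + 8921}{-16197 + 2 i \sqrt{1513}} = \frac{17851}{2 \left(-16197 + 2 i \sqrt{1513}\right)}$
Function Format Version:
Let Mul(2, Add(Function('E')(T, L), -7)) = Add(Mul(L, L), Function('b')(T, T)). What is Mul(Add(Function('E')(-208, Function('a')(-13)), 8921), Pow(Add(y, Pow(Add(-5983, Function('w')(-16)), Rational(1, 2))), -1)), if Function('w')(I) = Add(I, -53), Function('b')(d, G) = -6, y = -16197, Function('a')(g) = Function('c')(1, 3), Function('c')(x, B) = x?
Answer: Add(Rational(-289132647, 524697722), Mul(Rational(-17851, 262348861), I, Pow(1513, Rational(1, 2)))) ≈ Add(-0.55105, Mul(-0.0026467, I))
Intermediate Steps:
Function('a')(g) = 1
Function('w')(I) = Add(-53, I)
Function('E')(T, L) = Add(4, Mul(Rational(1, 2), Pow(L, 2))) (Function('E')(T, L) = Add(7, Mul(Rational(1, 2), Add(Mul(L, L), -6))) = Add(7, Mul(Rational(1, 2), Add(Pow(L, 2), -6))) = Add(7, Mul(Rational(1, 2), Add(-6, Pow(L, 2)))) = Add(7, Add(-3, Mul(Rational(1, 2), Pow(L, 2)))) = Add(4, Mul(Rational(1, 2), Pow(L, 2))))
Mul(Add(Function('E')(-208, Function('a')(-13)), 8921), Pow(Add(y, Pow(Add(-5983, Function('w')(-16)), Rational(1, 2))), -1)) = Mul(Add(Add(4, Mul(Rational(1, 2), Pow(1, 2))), 8921), Pow(Add(-16197, Pow(Add(-5983, Add(-53, -16)), Rational(1, 2))), -1)) = Mul(Add(Add(4, Mul(Rational(1, 2), 1)), 8921), Pow(Add(-16197, Pow(Add(-5983, -69), Rational(1, 2))), -1)) = Mul(Add(Add(4, Rational(1, 2)), 8921), Pow(Add(-16197, Pow(-6052, Rational(1, 2))), -1)) = Mul(Add(Rational(9, 2), 8921), Pow(Add(-16197, Mul(2, I, Pow(1513, Rational(1, 2)))), -1)) = Mul(Rational(17851, 2), Pow(Add(-16197, Mul(2, I, Pow(1513, Rational(1, 2)))), -1))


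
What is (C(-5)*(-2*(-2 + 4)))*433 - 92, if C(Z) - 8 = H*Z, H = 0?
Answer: -13948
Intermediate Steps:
C(Z) = 8 (C(Z) = 8 + 0*Z = 8 + 0 = 8)
(C(-5)*(-2*(-2 + 4)))*433 - 92 = (8*(-2*(-2 + 4)))*433 - 92 = (8*(-2*2))*433 - 92 = (8*(-1*4))*433 - 92 = (8*(-4))*433 - 92 = -32*433 - 92 = -13856 - 92 = -13948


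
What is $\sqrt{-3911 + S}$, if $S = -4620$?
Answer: $i \sqrt{8531} \approx 92.363 i$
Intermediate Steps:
$\sqrt{-3911 + S} = \sqrt{-3911 - 4620} = \sqrt{-8531} = i \sqrt{8531}$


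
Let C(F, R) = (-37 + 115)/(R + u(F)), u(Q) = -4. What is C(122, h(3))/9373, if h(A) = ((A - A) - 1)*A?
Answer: -6/5047 ≈ -0.0011888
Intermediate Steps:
h(A) = -A (h(A) = (0 - 1)*A = -A)
C(F, R) = 78/(-4 + R) (C(F, R) = (-37 + 115)/(R - 4) = 78/(-4 + R))
C(122, h(3))/9373 = (78/(-4 - 1*3))/9373 = (78/(-4 - 3))*(1/9373) = (78/(-7))*(1/9373) = (78*(-1/7))*(1/9373) = -78/7*1/9373 = -6/5047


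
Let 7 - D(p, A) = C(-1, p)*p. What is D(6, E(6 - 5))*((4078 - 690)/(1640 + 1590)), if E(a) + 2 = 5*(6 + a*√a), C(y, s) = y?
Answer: 22022/1615 ≈ 13.636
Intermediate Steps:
E(a) = 28 + 5*a^(3/2) (E(a) = -2 + 5*(6 + a*√a) = -2 + 5*(6 + a^(3/2)) = -2 + (30 + 5*a^(3/2)) = 28 + 5*a^(3/2))
D(p, A) = 7 + p (D(p, A) = 7 - (-1)*p = 7 + p)
D(6, E(6 - 5))*((4078 - 690)/(1640 + 1590)) = (7 + 6)*((4078 - 690)/(1640 + 1590)) = 13*(3388/3230) = 13*(3388*(1/3230)) = 13*(1694/1615) = 22022/1615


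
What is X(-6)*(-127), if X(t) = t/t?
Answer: -127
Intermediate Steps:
X(t) = 1
X(-6)*(-127) = 1*(-127) = -127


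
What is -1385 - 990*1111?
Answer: -1101275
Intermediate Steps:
-1385 - 990*1111 = -1385 - 1099890 = -1101275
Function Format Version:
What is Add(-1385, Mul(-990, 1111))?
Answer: -1101275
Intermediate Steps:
Add(-1385, Mul(-990, 1111)) = Add(-1385, -1099890) = -1101275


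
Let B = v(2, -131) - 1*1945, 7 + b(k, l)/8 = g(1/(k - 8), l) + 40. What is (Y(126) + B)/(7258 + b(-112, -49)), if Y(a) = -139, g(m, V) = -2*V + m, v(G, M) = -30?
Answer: -31710/124589 ≈ -0.25452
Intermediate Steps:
g(m, V) = m - 2*V
b(k, l) = 264 - 16*l + 8/(-8 + k) (b(k, l) = -56 + 8*((1/(k - 8) - 2*l) + 40) = -56 + 8*((1/(-8 + k) - 2*l) + 40) = -56 + 8*(40 + 1/(-8 + k) - 2*l) = -56 + (320 - 16*l + 8/(-8 + k)) = 264 - 16*l + 8/(-8 + k))
B = -1975 (B = -30 - 1*1945 = -30 - 1945 = -1975)
(Y(126) + B)/(7258 + b(-112, -49)) = (-139 - 1975)/(7258 + 8*(-263 + 33*(-112) - 2*(-49)*(-8 - 112))/(-8 - 112)) = -2114/(7258 + 8*(-263 - 3696 - 2*(-49)*(-120))/(-120)) = -2114/(7258 + 8*(-1/120)*(-263 - 3696 - 11760)) = -2114/(7258 + 8*(-1/120)*(-15719)) = -2114/(7258 + 15719/15) = -2114/124589/15 = -2114*15/124589 = -31710/124589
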